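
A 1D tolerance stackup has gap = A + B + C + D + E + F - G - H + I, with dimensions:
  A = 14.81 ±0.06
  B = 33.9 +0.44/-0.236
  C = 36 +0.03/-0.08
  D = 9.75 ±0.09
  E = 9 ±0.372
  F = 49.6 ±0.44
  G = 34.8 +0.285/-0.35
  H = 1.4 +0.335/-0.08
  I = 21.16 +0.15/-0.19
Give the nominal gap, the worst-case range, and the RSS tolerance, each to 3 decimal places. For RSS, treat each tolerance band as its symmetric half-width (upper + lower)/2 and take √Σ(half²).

Stack each dimension's contribution:
  +A: nom +14.810 → Σnom=14.810; wc +0.060/-0.060 → slack +0.060/-0.060; half-tol=0.060, Σhalf²=0.003600
  +B: nom +33.900 → Σnom=48.710; wc +0.440/-0.236 → slack +0.500/-0.296; half-tol=0.338, Σhalf²=0.117844
  +C: nom +36.000 → Σnom=84.710; wc +0.030/-0.080 → slack +0.530/-0.376; half-tol=0.055, Σhalf²=0.120869
  +D: nom +9.750 → Σnom=94.460; wc +0.090/-0.090 → slack +0.620/-0.466; half-tol=0.090, Σhalf²=0.128969
  +E: nom +9.000 → Σnom=103.460; wc +0.372/-0.372 → slack +0.992/-0.838; half-tol=0.372, Σhalf²=0.267353
  +F: nom +49.600 → Σnom=153.060; wc +0.440/-0.440 → slack +1.432/-1.278; half-tol=0.440, Σhalf²=0.460953
  -G: nom -34.800 → Σnom=118.260; wc +0.350/-0.285 → slack +1.782/-1.563; half-tol=0.318, Σhalf²=0.561759
  -H: nom -1.400 → Σnom=116.860; wc +0.080/-0.335 → slack +1.862/-1.898; half-tol=0.208, Σhalf²=0.604816
  +I: nom +21.160 → Σnom=138.020; wc +0.150/-0.190 → slack +2.012/-2.088; half-tol=0.170, Σhalf²=0.633716
Nominal = 138.020. Worst-case = [138.020 - 2.088, 138.020 + 2.012] = [135.932, 140.032]. RSS = √0.633716 = 0.796.

nominal=138.020 wc=[135.932,140.032] rss=0.796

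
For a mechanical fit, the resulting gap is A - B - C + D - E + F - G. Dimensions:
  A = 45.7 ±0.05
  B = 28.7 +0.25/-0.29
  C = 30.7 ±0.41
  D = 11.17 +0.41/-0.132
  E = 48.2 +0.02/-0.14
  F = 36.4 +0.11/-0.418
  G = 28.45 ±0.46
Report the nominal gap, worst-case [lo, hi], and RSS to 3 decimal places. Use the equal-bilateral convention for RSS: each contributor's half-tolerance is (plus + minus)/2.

nominal=-42.780 wc=[-44.520,-40.910] rss=0.778

Stack each dimension's contribution:
  +A: nom +45.700 → Σnom=45.700; wc +0.050/-0.050 → slack +0.050/-0.050; half-tol=0.050, Σhalf²=0.002500
  -B: nom -28.700 → Σnom=17.000; wc +0.290/-0.250 → slack +0.340/-0.300; half-tol=0.270, Σhalf²=0.075400
  -C: nom -30.700 → Σnom=-13.700; wc +0.410/-0.410 → slack +0.750/-0.710; half-tol=0.410, Σhalf²=0.243500
  +D: nom +11.170 → Σnom=-2.530; wc +0.410/-0.132 → slack +1.160/-0.842; half-tol=0.271, Σhalf²=0.316941
  -E: nom -48.200 → Σnom=-50.730; wc +0.140/-0.020 → slack +1.300/-0.862; half-tol=0.080, Σhalf²=0.323341
  +F: nom +36.400 → Σnom=-14.330; wc +0.110/-0.418 → slack +1.410/-1.280; half-tol=0.264, Σhalf²=0.393037
  -G: nom -28.450 → Σnom=-42.780; wc +0.460/-0.460 → slack +1.870/-1.740; half-tol=0.460, Σhalf²=0.604637
Nominal = -42.780. Worst-case = [-42.780 - 1.740, -42.780 + 1.870] = [-44.520, -40.910]. RSS = √0.604637 = 0.778.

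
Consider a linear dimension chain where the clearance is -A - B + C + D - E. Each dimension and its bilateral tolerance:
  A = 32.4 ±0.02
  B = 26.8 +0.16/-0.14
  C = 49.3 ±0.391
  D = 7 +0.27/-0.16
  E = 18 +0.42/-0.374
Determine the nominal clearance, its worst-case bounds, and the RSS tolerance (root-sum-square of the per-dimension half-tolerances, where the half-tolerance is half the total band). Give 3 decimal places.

Stack each dimension's contribution:
  -A: nom -32.400 → Σnom=-32.400; wc +0.020/-0.020 → slack +0.020/-0.020; half-tol=0.020, Σhalf²=0.000400
  -B: nom -26.800 → Σnom=-59.200; wc +0.140/-0.160 → slack +0.160/-0.180; half-tol=0.150, Σhalf²=0.022900
  +C: nom +49.300 → Σnom=-9.900; wc +0.391/-0.391 → slack +0.551/-0.571; half-tol=0.391, Σhalf²=0.175781
  +D: nom +7.000 → Σnom=-2.900; wc +0.270/-0.160 → slack +0.821/-0.731; half-tol=0.215, Σhalf²=0.222006
  -E: nom -18.000 → Σnom=-20.900; wc +0.374/-0.420 → slack +1.195/-1.151; half-tol=0.397, Σhalf²=0.379615
Nominal = -20.900. Worst-case = [-20.900 - 1.151, -20.900 + 1.195] = [-22.051, -19.705]. RSS = √0.379615 = 0.616.

nominal=-20.900 wc=[-22.051,-19.705] rss=0.616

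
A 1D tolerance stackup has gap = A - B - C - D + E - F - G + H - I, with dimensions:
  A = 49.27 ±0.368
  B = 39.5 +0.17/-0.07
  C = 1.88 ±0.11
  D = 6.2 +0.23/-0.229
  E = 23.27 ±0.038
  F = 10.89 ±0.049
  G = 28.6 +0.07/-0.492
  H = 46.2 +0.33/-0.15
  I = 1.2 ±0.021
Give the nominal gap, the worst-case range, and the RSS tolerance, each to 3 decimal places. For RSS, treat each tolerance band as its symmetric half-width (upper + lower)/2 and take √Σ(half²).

nominal=30.470 wc=[29.264,32.177] rss=0.596

Stack each dimension's contribution:
  +A: nom +49.270 → Σnom=49.270; wc +0.368/-0.368 → slack +0.368/-0.368; half-tol=0.368, Σhalf²=0.135424
  -B: nom -39.500 → Σnom=9.770; wc +0.070/-0.170 → slack +0.438/-0.538; half-tol=0.120, Σhalf²=0.149824
  -C: nom -1.880 → Σnom=7.890; wc +0.110/-0.110 → slack +0.548/-0.648; half-tol=0.110, Σhalf²=0.161924
  -D: nom -6.200 → Σnom=1.690; wc +0.229/-0.230 → slack +0.777/-0.878; half-tol=0.230, Σhalf²=0.214594
  +E: nom +23.270 → Σnom=24.960; wc +0.038/-0.038 → slack +0.815/-0.916; half-tol=0.038, Σhalf²=0.216038
  -F: nom -10.890 → Σnom=14.070; wc +0.049/-0.049 → slack +0.864/-0.965; half-tol=0.049, Σhalf²=0.218439
  -G: nom -28.600 → Σnom=-14.530; wc +0.492/-0.070 → slack +1.356/-1.035; half-tol=0.281, Σhalf²=0.297400
  +H: nom +46.200 → Σnom=31.670; wc +0.330/-0.150 → slack +1.686/-1.185; half-tol=0.240, Σhalf²=0.355000
  -I: nom -1.200 → Σnom=30.470; wc +0.021/-0.021 → slack +1.707/-1.206; half-tol=0.021, Σhalf²=0.355441
Nominal = 30.470. Worst-case = [30.470 - 1.206, 30.470 + 1.707] = [29.264, 32.177]. RSS = √0.355441 = 0.596.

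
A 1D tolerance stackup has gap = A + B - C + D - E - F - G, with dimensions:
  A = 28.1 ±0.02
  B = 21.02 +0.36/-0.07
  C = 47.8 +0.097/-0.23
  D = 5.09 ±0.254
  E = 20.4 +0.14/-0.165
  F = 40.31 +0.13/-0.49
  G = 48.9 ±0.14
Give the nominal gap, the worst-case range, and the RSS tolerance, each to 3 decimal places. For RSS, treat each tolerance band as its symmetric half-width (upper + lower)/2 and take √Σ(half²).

nominal=-103.200 wc=[-104.051,-101.541] rss=0.526

Stack each dimension's contribution:
  +A: nom +28.100 → Σnom=28.100; wc +0.020/-0.020 → slack +0.020/-0.020; half-tol=0.020, Σhalf²=0.000400
  +B: nom +21.020 → Σnom=49.120; wc +0.360/-0.070 → slack +0.380/-0.090; half-tol=0.215, Σhalf²=0.046625
  -C: nom -47.800 → Σnom=1.320; wc +0.230/-0.097 → slack +0.610/-0.187; half-tol=0.164, Σhalf²=0.073357
  +D: nom +5.090 → Σnom=6.410; wc +0.254/-0.254 → slack +0.864/-0.441; half-tol=0.254, Σhalf²=0.137873
  -E: nom -20.400 → Σnom=-13.990; wc +0.165/-0.140 → slack +1.029/-0.581; half-tol=0.153, Σhalf²=0.161130
  -F: nom -40.310 → Σnom=-54.300; wc +0.490/-0.130 → slack +1.519/-0.711; half-tol=0.310, Σhalf²=0.257229
  -G: nom -48.900 → Σnom=-103.200; wc +0.140/-0.140 → slack +1.659/-0.851; half-tol=0.140, Σhalf²=0.276830
Nominal = -103.200. Worst-case = [-103.200 - 0.851, -103.200 + 1.659] = [-104.051, -101.541]. RSS = √0.276830 = 0.526.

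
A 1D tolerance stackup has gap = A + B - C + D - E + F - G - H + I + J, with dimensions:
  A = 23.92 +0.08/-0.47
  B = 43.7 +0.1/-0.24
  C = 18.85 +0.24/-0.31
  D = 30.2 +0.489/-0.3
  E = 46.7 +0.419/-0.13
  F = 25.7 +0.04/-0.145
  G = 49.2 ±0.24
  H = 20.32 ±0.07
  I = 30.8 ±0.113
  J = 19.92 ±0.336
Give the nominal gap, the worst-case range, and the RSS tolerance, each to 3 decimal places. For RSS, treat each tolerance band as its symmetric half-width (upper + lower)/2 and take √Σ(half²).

nominal=39.170 wc=[36.597,41.078] rss=0.780

Stack each dimension's contribution:
  +A: nom +23.920 → Σnom=23.920; wc +0.080/-0.470 → slack +0.080/-0.470; half-tol=0.275, Σhalf²=0.075625
  +B: nom +43.700 → Σnom=67.620; wc +0.100/-0.240 → slack +0.180/-0.710; half-tol=0.170, Σhalf²=0.104525
  -C: nom -18.850 → Σnom=48.770; wc +0.310/-0.240 → slack +0.490/-0.950; half-tol=0.275, Σhalf²=0.180150
  +D: nom +30.200 → Σnom=78.970; wc +0.489/-0.300 → slack +0.979/-1.250; half-tol=0.394, Σhalf²=0.335780
  -E: nom -46.700 → Σnom=32.270; wc +0.130/-0.419 → slack +1.109/-1.669; half-tol=0.274, Σhalf²=0.411130
  +F: nom +25.700 → Σnom=57.970; wc +0.040/-0.145 → slack +1.149/-1.814; half-tol=0.092, Σhalf²=0.419687
  -G: nom -49.200 → Σnom=8.770; wc +0.240/-0.240 → slack +1.389/-2.054; half-tol=0.240, Σhalf²=0.477287
  -H: nom -20.320 → Σnom=-11.550; wc +0.070/-0.070 → slack +1.459/-2.124; half-tol=0.070, Σhalf²=0.482187
  +I: nom +30.800 → Σnom=19.250; wc +0.113/-0.113 → slack +1.572/-2.237; half-tol=0.113, Σhalf²=0.494956
  +J: nom +19.920 → Σnom=39.170; wc +0.336/-0.336 → slack +1.908/-2.573; half-tol=0.336, Σhalf²=0.607852
Nominal = 39.170. Worst-case = [39.170 - 2.573, 39.170 + 1.908] = [36.597, 41.078]. RSS = √0.607852 = 0.780.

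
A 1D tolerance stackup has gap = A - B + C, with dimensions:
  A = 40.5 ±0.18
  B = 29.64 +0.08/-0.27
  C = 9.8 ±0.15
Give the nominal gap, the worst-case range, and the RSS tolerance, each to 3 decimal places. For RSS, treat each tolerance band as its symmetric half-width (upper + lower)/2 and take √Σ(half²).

nominal=20.660 wc=[20.250,21.260] rss=0.292

Stack each dimension's contribution:
  +A: nom +40.500 → Σnom=40.500; wc +0.180/-0.180 → slack +0.180/-0.180; half-tol=0.180, Σhalf²=0.032400
  -B: nom -29.640 → Σnom=10.860; wc +0.270/-0.080 → slack +0.450/-0.260; half-tol=0.175, Σhalf²=0.063025
  +C: nom +9.800 → Σnom=20.660; wc +0.150/-0.150 → slack +0.600/-0.410; half-tol=0.150, Σhalf²=0.085525
Nominal = 20.660. Worst-case = [20.660 - 0.410, 20.660 + 0.600] = [20.250, 21.260]. RSS = √0.085525 = 0.292.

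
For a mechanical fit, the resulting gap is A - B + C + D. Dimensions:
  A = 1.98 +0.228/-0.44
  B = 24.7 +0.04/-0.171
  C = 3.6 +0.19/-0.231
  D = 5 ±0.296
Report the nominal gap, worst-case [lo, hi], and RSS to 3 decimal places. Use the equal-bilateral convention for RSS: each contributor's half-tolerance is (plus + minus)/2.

Stack each dimension's contribution:
  +A: nom +1.980 → Σnom=1.980; wc +0.228/-0.440 → slack +0.228/-0.440; half-tol=0.334, Σhalf²=0.111556
  -B: nom -24.700 → Σnom=-22.720; wc +0.171/-0.040 → slack +0.399/-0.480; half-tol=0.106, Σhalf²=0.122686
  +C: nom +3.600 → Σnom=-19.120; wc +0.190/-0.231 → slack +0.589/-0.711; half-tol=0.211, Σhalf²=0.166997
  +D: nom +5.000 → Σnom=-14.120; wc +0.296/-0.296 → slack +0.885/-1.007; half-tol=0.296, Σhalf²=0.254613
Nominal = -14.120. Worst-case = [-14.120 - 1.007, -14.120 + 0.885] = [-15.127, -13.235]. RSS = √0.254613 = 0.505.

nominal=-14.120 wc=[-15.127,-13.235] rss=0.505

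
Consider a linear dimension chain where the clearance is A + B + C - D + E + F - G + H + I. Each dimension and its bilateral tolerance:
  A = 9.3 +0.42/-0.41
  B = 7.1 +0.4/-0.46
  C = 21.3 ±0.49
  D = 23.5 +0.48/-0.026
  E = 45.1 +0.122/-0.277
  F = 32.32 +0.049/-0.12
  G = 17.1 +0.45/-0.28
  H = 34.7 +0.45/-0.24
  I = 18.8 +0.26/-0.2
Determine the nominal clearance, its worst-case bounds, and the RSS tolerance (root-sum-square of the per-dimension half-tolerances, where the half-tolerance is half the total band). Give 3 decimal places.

nominal=128.020 wc=[124.893,130.517] rss=1.007

Stack each dimension's contribution:
  +A: nom +9.300 → Σnom=9.300; wc +0.420/-0.410 → slack +0.420/-0.410; half-tol=0.415, Σhalf²=0.172225
  +B: nom +7.100 → Σnom=16.400; wc +0.400/-0.460 → slack +0.820/-0.870; half-tol=0.430, Σhalf²=0.357125
  +C: nom +21.300 → Σnom=37.700; wc +0.490/-0.490 → slack +1.310/-1.360; half-tol=0.490, Σhalf²=0.597225
  -D: nom -23.500 → Σnom=14.200; wc +0.026/-0.480 → slack +1.336/-1.840; half-tol=0.253, Σhalf²=0.661234
  +E: nom +45.100 → Σnom=59.300; wc +0.122/-0.277 → slack +1.458/-2.117; half-tol=0.200, Σhalf²=0.701034
  +F: nom +32.320 → Σnom=91.620; wc +0.049/-0.120 → slack +1.507/-2.237; half-tol=0.084, Σhalf²=0.708174
  -G: nom -17.100 → Σnom=74.520; wc +0.280/-0.450 → slack +1.787/-2.687; half-tol=0.365, Σhalf²=0.841399
  +H: nom +34.700 → Σnom=109.220; wc +0.450/-0.240 → slack +2.237/-2.927; half-tol=0.345, Σhalf²=0.960424
  +I: nom +18.800 → Σnom=128.020; wc +0.260/-0.200 → slack +2.497/-3.127; half-tol=0.230, Σhalf²=1.013324
Nominal = 128.020. Worst-case = [128.020 - 3.127, 128.020 + 2.497] = [124.893, 130.517]. RSS = √1.013324 = 1.007.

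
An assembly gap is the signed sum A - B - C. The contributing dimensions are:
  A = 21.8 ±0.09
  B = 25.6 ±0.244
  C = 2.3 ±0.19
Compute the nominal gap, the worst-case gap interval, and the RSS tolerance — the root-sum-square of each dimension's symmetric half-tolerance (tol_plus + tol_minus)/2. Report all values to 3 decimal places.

Stack each dimension's contribution:
  +A: nom +21.800 → Σnom=21.800; wc +0.090/-0.090 → slack +0.090/-0.090; half-tol=0.090, Σhalf²=0.008100
  -B: nom -25.600 → Σnom=-3.800; wc +0.244/-0.244 → slack +0.334/-0.334; half-tol=0.244, Σhalf²=0.067636
  -C: nom -2.300 → Σnom=-6.100; wc +0.190/-0.190 → slack +0.524/-0.524; half-tol=0.190, Σhalf²=0.103736
Nominal = -6.100. Worst-case = [-6.100 - 0.524, -6.100 + 0.524] = [-6.624, -5.576]. RSS = √0.103736 = 0.322.

nominal=-6.100 wc=[-6.624,-5.576] rss=0.322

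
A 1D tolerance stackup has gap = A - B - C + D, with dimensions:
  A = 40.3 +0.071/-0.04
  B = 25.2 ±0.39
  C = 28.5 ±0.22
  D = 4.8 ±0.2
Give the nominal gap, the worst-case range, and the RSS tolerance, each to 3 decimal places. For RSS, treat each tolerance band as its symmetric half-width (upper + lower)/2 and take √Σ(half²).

Stack each dimension's contribution:
  +A: nom +40.300 → Σnom=40.300; wc +0.071/-0.040 → slack +0.071/-0.040; half-tol=0.055, Σhalf²=0.003080
  -B: nom -25.200 → Σnom=15.100; wc +0.390/-0.390 → slack +0.461/-0.430; half-tol=0.390, Σhalf²=0.155180
  -C: nom -28.500 → Σnom=-13.400; wc +0.220/-0.220 → slack +0.681/-0.650; half-tol=0.220, Σhalf²=0.203580
  +D: nom +4.800 → Σnom=-8.600; wc +0.200/-0.200 → slack +0.881/-0.850; half-tol=0.200, Σhalf²=0.243580
Nominal = -8.600. Worst-case = [-8.600 - 0.850, -8.600 + 0.881] = [-9.450, -7.719]. RSS = √0.243580 = 0.494.

nominal=-8.600 wc=[-9.450,-7.719] rss=0.494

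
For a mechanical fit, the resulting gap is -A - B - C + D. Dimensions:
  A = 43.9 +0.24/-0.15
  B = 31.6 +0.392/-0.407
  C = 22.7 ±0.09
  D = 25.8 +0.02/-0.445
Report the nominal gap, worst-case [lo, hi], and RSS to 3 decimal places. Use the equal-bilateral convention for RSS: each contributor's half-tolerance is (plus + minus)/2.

nominal=-72.400 wc=[-73.567,-71.733] rss=0.510

Stack each dimension's contribution:
  -A: nom -43.900 → Σnom=-43.900; wc +0.150/-0.240 → slack +0.150/-0.240; half-tol=0.195, Σhalf²=0.038025
  -B: nom -31.600 → Σnom=-75.500; wc +0.407/-0.392 → slack +0.557/-0.632; half-tol=0.399, Σhalf²=0.197625
  -C: nom -22.700 → Σnom=-98.200; wc +0.090/-0.090 → slack +0.647/-0.722; half-tol=0.090, Σhalf²=0.205725
  +D: nom +25.800 → Σnom=-72.400; wc +0.020/-0.445 → slack +0.667/-1.167; half-tol=0.233, Σhalf²=0.259781
Nominal = -72.400. Worst-case = [-72.400 - 1.167, -72.400 + 0.667] = [-73.567, -71.733]. RSS = √0.259781 = 0.510.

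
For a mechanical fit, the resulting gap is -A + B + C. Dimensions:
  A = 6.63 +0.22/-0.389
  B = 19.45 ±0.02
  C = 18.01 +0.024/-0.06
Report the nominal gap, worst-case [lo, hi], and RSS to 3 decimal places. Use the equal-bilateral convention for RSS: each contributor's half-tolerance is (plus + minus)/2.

nominal=30.830 wc=[30.530,31.263] rss=0.308

Stack each dimension's contribution:
  -A: nom -6.630 → Σnom=-6.630; wc +0.389/-0.220 → slack +0.389/-0.220; half-tol=0.304, Σhalf²=0.092720
  +B: nom +19.450 → Σnom=12.820; wc +0.020/-0.020 → slack +0.409/-0.240; half-tol=0.020, Σhalf²=0.093120
  +C: nom +18.010 → Σnom=30.830; wc +0.024/-0.060 → slack +0.433/-0.300; half-tol=0.042, Σhalf²=0.094884
Nominal = 30.830. Worst-case = [30.830 - 0.300, 30.830 + 0.433] = [30.530, 31.263]. RSS = √0.094884 = 0.308.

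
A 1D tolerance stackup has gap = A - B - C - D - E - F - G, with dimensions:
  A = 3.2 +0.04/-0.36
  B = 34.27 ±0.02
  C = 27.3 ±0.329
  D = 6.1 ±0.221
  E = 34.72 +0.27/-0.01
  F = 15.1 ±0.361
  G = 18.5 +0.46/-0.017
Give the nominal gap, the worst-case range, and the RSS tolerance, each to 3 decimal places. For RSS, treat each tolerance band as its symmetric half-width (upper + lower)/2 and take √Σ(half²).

nominal=-132.790 wc=[-134.811,-131.792] rss=0.636

Stack each dimension's contribution:
  +A: nom +3.200 → Σnom=3.200; wc +0.040/-0.360 → slack +0.040/-0.360; half-tol=0.200, Σhalf²=0.040000
  -B: nom -34.270 → Σnom=-31.070; wc +0.020/-0.020 → slack +0.060/-0.380; half-tol=0.020, Σhalf²=0.040400
  -C: nom -27.300 → Σnom=-58.370; wc +0.329/-0.329 → slack +0.389/-0.709; half-tol=0.329, Σhalf²=0.148641
  -D: nom -6.100 → Σnom=-64.470; wc +0.221/-0.221 → slack +0.610/-0.930; half-tol=0.221, Σhalf²=0.197482
  -E: nom -34.720 → Σnom=-99.190; wc +0.010/-0.270 → slack +0.620/-1.200; half-tol=0.140, Σhalf²=0.217082
  -F: nom -15.100 → Σnom=-114.290; wc +0.361/-0.361 → slack +0.981/-1.561; half-tol=0.361, Σhalf²=0.347403
  -G: nom -18.500 → Σnom=-132.790; wc +0.017/-0.460 → slack +0.998/-2.021; half-tol=0.239, Σhalf²=0.404285
Nominal = -132.790. Worst-case = [-132.790 - 2.021, -132.790 + 0.998] = [-134.811, -131.792]. RSS = √0.404285 = 0.636.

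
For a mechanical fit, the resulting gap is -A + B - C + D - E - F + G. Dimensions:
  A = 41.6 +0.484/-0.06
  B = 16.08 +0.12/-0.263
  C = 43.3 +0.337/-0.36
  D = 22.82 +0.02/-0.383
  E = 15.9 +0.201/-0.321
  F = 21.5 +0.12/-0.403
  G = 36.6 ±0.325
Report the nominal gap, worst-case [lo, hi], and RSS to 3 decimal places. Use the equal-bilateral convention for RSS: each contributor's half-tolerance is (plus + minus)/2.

nominal=-46.800 wc=[-48.913,-45.191] rss=0.718

Stack each dimension's contribution:
  -A: nom -41.600 → Σnom=-41.600; wc +0.060/-0.484 → slack +0.060/-0.484; half-tol=0.272, Σhalf²=0.073984
  +B: nom +16.080 → Σnom=-25.520; wc +0.120/-0.263 → slack +0.180/-0.747; half-tol=0.192, Σhalf²=0.110656
  -C: nom -43.300 → Σnom=-68.820; wc +0.360/-0.337 → slack +0.540/-1.084; half-tol=0.349, Σhalf²=0.232109
  +D: nom +22.820 → Σnom=-46.000; wc +0.020/-0.383 → slack +0.560/-1.467; half-tol=0.202, Σhalf²=0.272711
  -E: nom -15.900 → Σnom=-61.900; wc +0.321/-0.201 → slack +0.881/-1.668; half-tol=0.261, Σhalf²=0.340832
  -F: nom -21.500 → Σnom=-83.400; wc +0.403/-0.120 → slack +1.284/-1.788; half-tol=0.262, Σhalf²=0.409214
  +G: nom +36.600 → Σnom=-46.800; wc +0.325/-0.325 → slack +1.609/-2.113; half-tol=0.325, Σhalf²=0.514839
Nominal = -46.800. Worst-case = [-46.800 - 2.113, -46.800 + 1.609] = [-48.913, -45.191]. RSS = √0.514839 = 0.718.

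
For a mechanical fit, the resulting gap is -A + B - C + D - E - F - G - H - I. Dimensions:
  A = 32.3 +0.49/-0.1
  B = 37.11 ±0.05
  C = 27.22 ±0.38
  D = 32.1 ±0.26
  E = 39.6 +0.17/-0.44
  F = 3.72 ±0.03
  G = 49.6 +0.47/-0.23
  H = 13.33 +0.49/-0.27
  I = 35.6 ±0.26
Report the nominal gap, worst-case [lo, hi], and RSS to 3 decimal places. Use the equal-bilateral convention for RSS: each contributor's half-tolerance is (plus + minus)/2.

nominal=-132.160 wc=[-134.760,-130.140] rss=0.854

Stack each dimension's contribution:
  -A: nom -32.300 → Σnom=-32.300; wc +0.100/-0.490 → slack +0.100/-0.490; half-tol=0.295, Σhalf²=0.087025
  +B: nom +37.110 → Σnom=4.810; wc +0.050/-0.050 → slack +0.150/-0.540; half-tol=0.050, Σhalf²=0.089525
  -C: nom -27.220 → Σnom=-22.410; wc +0.380/-0.380 → slack +0.530/-0.920; half-tol=0.380, Σhalf²=0.233925
  +D: nom +32.100 → Σnom=9.690; wc +0.260/-0.260 → slack +0.790/-1.180; half-tol=0.260, Σhalf²=0.301525
  -E: nom -39.600 → Σnom=-29.910; wc +0.440/-0.170 → slack +1.230/-1.350; half-tol=0.305, Σhalf²=0.394550
  -F: nom -3.720 → Σnom=-33.630; wc +0.030/-0.030 → slack +1.260/-1.380; half-tol=0.030, Σhalf²=0.395450
  -G: nom -49.600 → Σnom=-83.230; wc +0.230/-0.470 → slack +1.490/-1.850; half-tol=0.350, Σhalf²=0.517950
  -H: nom -13.330 → Σnom=-96.560; wc +0.270/-0.490 → slack +1.760/-2.340; half-tol=0.380, Σhalf²=0.662350
  -I: nom -35.600 → Σnom=-132.160; wc +0.260/-0.260 → slack +2.020/-2.600; half-tol=0.260, Σhalf²=0.729950
Nominal = -132.160. Worst-case = [-132.160 - 2.600, -132.160 + 2.020] = [-134.760, -130.140]. RSS = √0.729950 = 0.854.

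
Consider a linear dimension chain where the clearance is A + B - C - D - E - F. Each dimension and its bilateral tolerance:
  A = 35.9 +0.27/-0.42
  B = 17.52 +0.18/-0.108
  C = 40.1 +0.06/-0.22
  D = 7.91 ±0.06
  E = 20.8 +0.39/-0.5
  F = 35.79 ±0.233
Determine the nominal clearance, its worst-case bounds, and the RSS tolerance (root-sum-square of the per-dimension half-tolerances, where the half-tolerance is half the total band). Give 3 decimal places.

Stack each dimension's contribution:
  +A: nom +35.900 → Σnom=35.900; wc +0.270/-0.420 → slack +0.270/-0.420; half-tol=0.345, Σhalf²=0.119025
  +B: nom +17.520 → Σnom=53.420; wc +0.180/-0.108 → slack +0.450/-0.528; half-tol=0.144, Σhalf²=0.139761
  -C: nom -40.100 → Σnom=13.320; wc +0.220/-0.060 → slack +0.670/-0.588; half-tol=0.140, Σhalf²=0.159361
  -D: nom -7.910 → Σnom=5.410; wc +0.060/-0.060 → slack +0.730/-0.648; half-tol=0.060, Σhalf²=0.162961
  -E: nom -20.800 → Σnom=-15.390; wc +0.500/-0.390 → slack +1.230/-1.038; half-tol=0.445, Σhalf²=0.360986
  -F: nom -35.790 → Σnom=-51.180; wc +0.233/-0.233 → slack +1.463/-1.271; half-tol=0.233, Σhalf²=0.415275
Nominal = -51.180. Worst-case = [-51.180 - 1.271, -51.180 + 1.463] = [-52.451, -49.717]. RSS = √0.415275 = 0.644.

nominal=-51.180 wc=[-52.451,-49.717] rss=0.644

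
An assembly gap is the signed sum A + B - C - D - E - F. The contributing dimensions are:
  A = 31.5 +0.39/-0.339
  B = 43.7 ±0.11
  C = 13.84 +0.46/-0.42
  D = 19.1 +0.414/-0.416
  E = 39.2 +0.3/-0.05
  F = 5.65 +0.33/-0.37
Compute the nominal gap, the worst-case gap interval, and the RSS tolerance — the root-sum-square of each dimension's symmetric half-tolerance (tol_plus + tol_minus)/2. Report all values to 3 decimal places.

nominal=-2.590 wc=[-4.543,-0.834] rss=0.815

Stack each dimension's contribution:
  +A: nom +31.500 → Σnom=31.500; wc +0.390/-0.339 → slack +0.390/-0.339; half-tol=0.365, Σhalf²=0.132860
  +B: nom +43.700 → Σnom=75.200; wc +0.110/-0.110 → slack +0.500/-0.449; half-tol=0.110, Σhalf²=0.144960
  -C: nom -13.840 → Σnom=61.360; wc +0.420/-0.460 → slack +0.920/-0.909; half-tol=0.440, Σhalf²=0.338560
  -D: nom -19.100 → Σnom=42.260; wc +0.416/-0.414 → slack +1.336/-1.323; half-tol=0.415, Σhalf²=0.510785
  -E: nom -39.200 → Σnom=3.060; wc +0.050/-0.300 → slack +1.386/-1.623; half-tol=0.175, Σhalf²=0.541410
  -F: nom -5.650 → Σnom=-2.590; wc +0.370/-0.330 → slack +1.756/-1.953; half-tol=0.350, Σhalf²=0.663910
Nominal = -2.590. Worst-case = [-2.590 - 1.953, -2.590 + 1.756] = [-4.543, -0.834]. RSS = √0.663910 = 0.815.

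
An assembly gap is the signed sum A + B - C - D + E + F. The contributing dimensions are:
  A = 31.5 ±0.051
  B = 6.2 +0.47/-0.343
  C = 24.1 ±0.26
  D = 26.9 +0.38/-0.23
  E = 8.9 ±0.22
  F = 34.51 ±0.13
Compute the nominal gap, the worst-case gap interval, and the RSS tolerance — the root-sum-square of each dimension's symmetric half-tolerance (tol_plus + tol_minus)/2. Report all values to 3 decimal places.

Stack each dimension's contribution:
  +A: nom +31.500 → Σnom=31.500; wc +0.051/-0.051 → slack +0.051/-0.051; half-tol=0.051, Σhalf²=0.002601
  +B: nom +6.200 → Σnom=37.700; wc +0.470/-0.343 → slack +0.521/-0.394; half-tol=0.406, Σhalf²=0.167843
  -C: nom -24.100 → Σnom=13.600; wc +0.260/-0.260 → slack +0.781/-0.654; half-tol=0.260, Σhalf²=0.235443
  -D: nom -26.900 → Σnom=-13.300; wc +0.230/-0.380 → slack +1.011/-1.034; half-tol=0.305, Σhalf²=0.328468
  +E: nom +8.900 → Σnom=-4.400; wc +0.220/-0.220 → slack +1.231/-1.254; half-tol=0.220, Σhalf²=0.376868
  +F: nom +34.510 → Σnom=30.110; wc +0.130/-0.130 → slack +1.361/-1.384; half-tol=0.130, Σhalf²=0.393768
Nominal = 30.110. Worst-case = [30.110 - 1.384, 30.110 + 1.361] = [28.726, 31.471]. RSS = √0.393768 = 0.628.

nominal=30.110 wc=[28.726,31.471] rss=0.628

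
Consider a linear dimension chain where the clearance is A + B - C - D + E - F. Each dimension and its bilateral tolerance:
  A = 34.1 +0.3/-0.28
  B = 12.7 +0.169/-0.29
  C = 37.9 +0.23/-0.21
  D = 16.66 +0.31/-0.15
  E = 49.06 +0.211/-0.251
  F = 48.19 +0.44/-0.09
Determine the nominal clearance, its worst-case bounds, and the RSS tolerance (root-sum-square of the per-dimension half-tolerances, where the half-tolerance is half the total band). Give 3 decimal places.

nominal=-6.890 wc=[-8.691,-5.760] rss=0.601

Stack each dimension's contribution:
  +A: nom +34.100 → Σnom=34.100; wc +0.300/-0.280 → slack +0.300/-0.280; half-tol=0.290, Σhalf²=0.084100
  +B: nom +12.700 → Σnom=46.800; wc +0.169/-0.290 → slack +0.469/-0.570; half-tol=0.229, Σhalf²=0.136770
  -C: nom -37.900 → Σnom=8.900; wc +0.210/-0.230 → slack +0.679/-0.800; half-tol=0.220, Σhalf²=0.185170
  -D: nom -16.660 → Σnom=-7.760; wc +0.150/-0.310 → slack +0.829/-1.110; half-tol=0.230, Σhalf²=0.238070
  +E: nom +49.060 → Σnom=41.300; wc +0.211/-0.251 → slack +1.040/-1.361; half-tol=0.231, Σhalf²=0.291431
  -F: nom -48.190 → Σnom=-6.890; wc +0.090/-0.440 → slack +1.130/-1.801; half-tol=0.265, Σhalf²=0.361656
Nominal = -6.890. Worst-case = [-6.890 - 1.801, -6.890 + 1.130] = [-8.691, -5.760]. RSS = √0.361656 = 0.601.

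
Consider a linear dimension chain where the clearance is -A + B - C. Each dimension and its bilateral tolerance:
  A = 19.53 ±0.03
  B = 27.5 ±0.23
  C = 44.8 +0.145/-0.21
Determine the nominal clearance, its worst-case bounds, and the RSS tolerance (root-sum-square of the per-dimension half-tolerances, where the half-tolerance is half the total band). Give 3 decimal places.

nominal=-36.830 wc=[-37.235,-36.360] rss=0.292

Stack each dimension's contribution:
  -A: nom -19.530 → Σnom=-19.530; wc +0.030/-0.030 → slack +0.030/-0.030; half-tol=0.030, Σhalf²=0.000900
  +B: nom +27.500 → Σnom=7.970; wc +0.230/-0.230 → slack +0.260/-0.260; half-tol=0.230, Σhalf²=0.053800
  -C: nom -44.800 → Σnom=-36.830; wc +0.210/-0.145 → slack +0.470/-0.405; half-tol=0.177, Σhalf²=0.085306
Nominal = -36.830. Worst-case = [-36.830 - 0.405, -36.830 + 0.470] = [-37.235, -36.360]. RSS = √0.085306 = 0.292.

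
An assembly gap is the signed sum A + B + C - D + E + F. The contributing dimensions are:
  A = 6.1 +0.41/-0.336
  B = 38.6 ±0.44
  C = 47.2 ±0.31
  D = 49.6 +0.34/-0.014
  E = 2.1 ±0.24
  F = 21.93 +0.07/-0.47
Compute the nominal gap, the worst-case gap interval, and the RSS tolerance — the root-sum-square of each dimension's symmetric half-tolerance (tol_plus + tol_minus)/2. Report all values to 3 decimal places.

nominal=66.330 wc=[64.194,67.814] rss=0.769

Stack each dimension's contribution:
  +A: nom +6.100 → Σnom=6.100; wc +0.410/-0.336 → slack +0.410/-0.336; half-tol=0.373, Σhalf²=0.139129
  +B: nom +38.600 → Σnom=44.700; wc +0.440/-0.440 → slack +0.850/-0.776; half-tol=0.440, Σhalf²=0.332729
  +C: nom +47.200 → Σnom=91.900; wc +0.310/-0.310 → slack +1.160/-1.086; half-tol=0.310, Σhalf²=0.428829
  -D: nom -49.600 → Σnom=42.300; wc +0.014/-0.340 → slack +1.174/-1.426; half-tol=0.177, Σhalf²=0.460158
  +E: nom +2.100 → Σnom=44.400; wc +0.240/-0.240 → slack +1.414/-1.666; half-tol=0.240, Σhalf²=0.517758
  +F: nom +21.930 → Σnom=66.330; wc +0.070/-0.470 → slack +1.484/-2.136; half-tol=0.270, Σhalf²=0.590658
Nominal = 66.330. Worst-case = [66.330 - 2.136, 66.330 + 1.484] = [64.194, 67.814]. RSS = √0.590658 = 0.769.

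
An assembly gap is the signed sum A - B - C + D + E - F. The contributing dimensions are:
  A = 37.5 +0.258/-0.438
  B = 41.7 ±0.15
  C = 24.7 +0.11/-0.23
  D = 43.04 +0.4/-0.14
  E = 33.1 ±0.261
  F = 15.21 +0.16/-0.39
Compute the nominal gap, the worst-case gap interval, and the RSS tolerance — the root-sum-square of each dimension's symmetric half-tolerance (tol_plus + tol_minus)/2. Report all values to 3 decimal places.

Stack each dimension's contribution:
  +A: nom +37.500 → Σnom=37.500; wc +0.258/-0.438 → slack +0.258/-0.438; half-tol=0.348, Σhalf²=0.121104
  -B: nom -41.700 → Σnom=-4.200; wc +0.150/-0.150 → slack +0.408/-0.588; half-tol=0.150, Σhalf²=0.143604
  -C: nom -24.700 → Σnom=-28.900; wc +0.230/-0.110 → slack +0.638/-0.698; half-tol=0.170, Σhalf²=0.172504
  +D: nom +43.040 → Σnom=14.140; wc +0.400/-0.140 → slack +1.038/-0.838; half-tol=0.270, Σhalf²=0.245404
  +E: nom +33.100 → Σnom=47.240; wc +0.261/-0.261 → slack +1.299/-1.099; half-tol=0.261, Σhalf²=0.313525
  -F: nom -15.210 → Σnom=32.030; wc +0.390/-0.160 → slack +1.689/-1.259; half-tol=0.275, Σhalf²=0.389150
Nominal = 32.030. Worst-case = [32.030 - 1.259, 32.030 + 1.689] = [30.771, 33.719]. RSS = √0.389150 = 0.624.

nominal=32.030 wc=[30.771,33.719] rss=0.624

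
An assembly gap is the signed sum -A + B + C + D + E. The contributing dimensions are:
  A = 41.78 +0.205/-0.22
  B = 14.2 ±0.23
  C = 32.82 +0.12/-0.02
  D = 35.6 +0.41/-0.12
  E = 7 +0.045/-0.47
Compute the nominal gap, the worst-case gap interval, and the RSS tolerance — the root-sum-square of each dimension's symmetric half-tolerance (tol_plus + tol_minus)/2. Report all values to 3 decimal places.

nominal=47.840 wc=[46.795,48.865] rss=0.489

Stack each dimension's contribution:
  -A: nom -41.780 → Σnom=-41.780; wc +0.220/-0.205 → slack +0.220/-0.205; half-tol=0.212, Σhalf²=0.045156
  +B: nom +14.200 → Σnom=-27.580; wc +0.230/-0.230 → slack +0.450/-0.435; half-tol=0.230, Σhalf²=0.098056
  +C: nom +32.820 → Σnom=5.240; wc +0.120/-0.020 → slack +0.570/-0.455; half-tol=0.070, Σhalf²=0.102956
  +D: nom +35.600 → Σnom=40.840; wc +0.410/-0.120 → slack +0.980/-0.575; half-tol=0.265, Σhalf²=0.173181
  +E: nom +7.000 → Σnom=47.840; wc +0.045/-0.470 → slack +1.025/-1.045; half-tol=0.258, Σhalf²=0.239488
Nominal = 47.840. Worst-case = [47.840 - 1.045, 47.840 + 1.025] = [46.795, 48.865]. RSS = √0.239488 = 0.489.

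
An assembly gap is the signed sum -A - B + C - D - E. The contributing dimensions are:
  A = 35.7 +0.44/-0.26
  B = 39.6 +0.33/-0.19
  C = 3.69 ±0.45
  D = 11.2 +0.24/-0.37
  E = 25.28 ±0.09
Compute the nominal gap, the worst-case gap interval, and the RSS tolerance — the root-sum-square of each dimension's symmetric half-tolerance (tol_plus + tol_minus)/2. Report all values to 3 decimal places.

nominal=-108.090 wc=[-109.640,-106.730] rss=0.703

Stack each dimension's contribution:
  -A: nom -35.700 → Σnom=-35.700; wc +0.260/-0.440 → slack +0.260/-0.440; half-tol=0.350, Σhalf²=0.122500
  -B: nom -39.600 → Σnom=-75.300; wc +0.190/-0.330 → slack +0.450/-0.770; half-tol=0.260, Σhalf²=0.190100
  +C: nom +3.690 → Σnom=-71.610; wc +0.450/-0.450 → slack +0.900/-1.220; half-tol=0.450, Σhalf²=0.392600
  -D: nom -11.200 → Σnom=-82.810; wc +0.370/-0.240 → slack +1.270/-1.460; half-tol=0.305, Σhalf²=0.485625
  -E: nom -25.280 → Σnom=-108.090; wc +0.090/-0.090 → slack +1.360/-1.550; half-tol=0.090, Σhalf²=0.493725
Nominal = -108.090. Worst-case = [-108.090 - 1.550, -108.090 + 1.360] = [-109.640, -106.730]. RSS = √0.493725 = 0.703.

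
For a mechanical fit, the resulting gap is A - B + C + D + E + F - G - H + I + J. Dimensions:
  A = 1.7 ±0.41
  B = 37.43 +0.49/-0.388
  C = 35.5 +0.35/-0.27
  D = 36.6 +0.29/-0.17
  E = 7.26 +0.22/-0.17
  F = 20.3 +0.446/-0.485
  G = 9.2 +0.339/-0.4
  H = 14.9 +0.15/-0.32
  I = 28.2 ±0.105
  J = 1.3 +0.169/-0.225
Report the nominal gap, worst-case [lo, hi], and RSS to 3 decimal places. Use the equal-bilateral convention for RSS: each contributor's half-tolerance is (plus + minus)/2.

nominal=69.330 wc=[66.516,72.428] rss=1.003

Stack each dimension's contribution:
  +A: nom +1.700 → Σnom=1.700; wc +0.410/-0.410 → slack +0.410/-0.410; half-tol=0.410, Σhalf²=0.168100
  -B: nom -37.430 → Σnom=-35.730; wc +0.388/-0.490 → slack +0.798/-0.900; half-tol=0.439, Σhalf²=0.360821
  +C: nom +35.500 → Σnom=-0.230; wc +0.350/-0.270 → slack +1.148/-1.170; half-tol=0.310, Σhalf²=0.456921
  +D: nom +36.600 → Σnom=36.370; wc +0.290/-0.170 → slack +1.438/-1.340; half-tol=0.230, Σhalf²=0.509821
  +E: nom +7.260 → Σnom=43.630; wc +0.220/-0.170 → slack +1.658/-1.510; half-tol=0.195, Σhalf²=0.547846
  +F: nom +20.300 → Σnom=63.930; wc +0.446/-0.485 → slack +2.104/-1.995; half-tol=0.466, Σhalf²=0.764536
  -G: nom -9.200 → Σnom=54.730; wc +0.400/-0.339 → slack +2.504/-2.334; half-tol=0.370, Σhalf²=0.901066
  -H: nom -14.900 → Σnom=39.830; wc +0.320/-0.150 → slack +2.824/-2.484; half-tol=0.235, Σhalf²=0.956291
  +I: nom +28.200 → Σnom=68.030; wc +0.105/-0.105 → slack +2.929/-2.589; half-tol=0.105, Σhalf²=0.967316
  +J: nom +1.300 → Σnom=69.330; wc +0.169/-0.225 → slack +3.098/-2.814; half-tol=0.197, Σhalf²=1.006126
Nominal = 69.330. Worst-case = [69.330 - 2.814, 69.330 + 3.098] = [66.516, 72.428]. RSS = √1.006126 = 1.003.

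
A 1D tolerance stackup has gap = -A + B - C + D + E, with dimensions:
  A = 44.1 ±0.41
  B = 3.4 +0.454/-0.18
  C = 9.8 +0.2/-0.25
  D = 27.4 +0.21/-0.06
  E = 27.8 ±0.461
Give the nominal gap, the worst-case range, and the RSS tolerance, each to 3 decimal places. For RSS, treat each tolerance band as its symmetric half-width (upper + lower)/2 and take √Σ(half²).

nominal=4.700 wc=[3.389,6.485] rss=0.742

Stack each dimension's contribution:
  -A: nom -44.100 → Σnom=-44.100; wc +0.410/-0.410 → slack +0.410/-0.410; half-tol=0.410, Σhalf²=0.168100
  +B: nom +3.400 → Σnom=-40.700; wc +0.454/-0.180 → slack +0.864/-0.590; half-tol=0.317, Σhalf²=0.268589
  -C: nom -9.800 → Σnom=-50.500; wc +0.250/-0.200 → slack +1.114/-0.790; half-tol=0.225, Σhalf²=0.319214
  +D: nom +27.400 → Σnom=-23.100; wc +0.210/-0.060 → slack +1.324/-0.850; half-tol=0.135, Σhalf²=0.337439
  +E: nom +27.800 → Σnom=4.700; wc +0.461/-0.461 → slack +1.785/-1.311; half-tol=0.461, Σhalf²=0.549960
Nominal = 4.700. Worst-case = [4.700 - 1.311, 4.700 + 1.785] = [3.389, 6.485]. RSS = √0.549960 = 0.742.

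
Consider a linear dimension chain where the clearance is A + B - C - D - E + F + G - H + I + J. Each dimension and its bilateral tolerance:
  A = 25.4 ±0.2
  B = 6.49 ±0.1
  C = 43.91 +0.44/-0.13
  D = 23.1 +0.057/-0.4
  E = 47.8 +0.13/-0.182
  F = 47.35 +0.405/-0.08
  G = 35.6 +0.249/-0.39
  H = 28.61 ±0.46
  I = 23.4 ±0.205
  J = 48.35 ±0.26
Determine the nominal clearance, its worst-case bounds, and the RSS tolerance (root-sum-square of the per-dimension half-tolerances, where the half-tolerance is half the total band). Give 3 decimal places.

Stack each dimension's contribution:
  +A: nom +25.400 → Σnom=25.400; wc +0.200/-0.200 → slack +0.200/-0.200; half-tol=0.200, Σhalf²=0.040000
  +B: nom +6.490 → Σnom=31.890; wc +0.100/-0.100 → slack +0.300/-0.300; half-tol=0.100, Σhalf²=0.050000
  -C: nom -43.910 → Σnom=-12.020; wc +0.130/-0.440 → slack +0.430/-0.740; half-tol=0.285, Σhalf²=0.131225
  -D: nom -23.100 → Σnom=-35.120; wc +0.400/-0.057 → slack +0.830/-0.797; half-tol=0.229, Σhalf²=0.183437
  -E: nom -47.800 → Σnom=-82.920; wc +0.182/-0.130 → slack +1.012/-0.927; half-tol=0.156, Σhalf²=0.207773
  +F: nom +47.350 → Σnom=-35.570; wc +0.405/-0.080 → slack +1.417/-1.007; half-tol=0.243, Σhalf²=0.266580
  +G: nom +35.600 → Σnom=0.030; wc +0.249/-0.390 → slack +1.666/-1.397; half-tol=0.320, Σhalf²=0.368660
  -H: nom -28.610 → Σnom=-28.580; wc +0.460/-0.460 → slack +2.126/-1.857; half-tol=0.460, Σhalf²=0.580260
  +I: nom +23.400 → Σnom=-5.180; wc +0.205/-0.205 → slack +2.331/-2.062; half-tol=0.205, Σhalf²=0.622285
  +J: nom +48.350 → Σnom=43.170; wc +0.260/-0.260 → slack +2.591/-2.322; half-tol=0.260, Σhalf²=0.689885
Nominal = 43.170. Worst-case = [43.170 - 2.322, 43.170 + 2.591] = [40.848, 45.761]. RSS = √0.689885 = 0.831.

nominal=43.170 wc=[40.848,45.761] rss=0.831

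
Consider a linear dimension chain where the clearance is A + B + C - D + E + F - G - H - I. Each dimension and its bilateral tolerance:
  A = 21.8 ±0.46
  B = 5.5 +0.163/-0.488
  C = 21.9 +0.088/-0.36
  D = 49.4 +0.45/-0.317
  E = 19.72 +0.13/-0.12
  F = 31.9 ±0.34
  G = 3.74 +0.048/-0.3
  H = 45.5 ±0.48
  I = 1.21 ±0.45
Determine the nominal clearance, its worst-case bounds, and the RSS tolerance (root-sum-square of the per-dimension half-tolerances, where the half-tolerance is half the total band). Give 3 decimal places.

Stack each dimension's contribution:
  +A: nom +21.800 → Σnom=21.800; wc +0.460/-0.460 → slack +0.460/-0.460; half-tol=0.460, Σhalf²=0.211600
  +B: nom +5.500 → Σnom=27.300; wc +0.163/-0.488 → slack +0.623/-0.948; half-tol=0.326, Σhalf²=0.317550
  +C: nom +21.900 → Σnom=49.200; wc +0.088/-0.360 → slack +0.711/-1.308; half-tol=0.224, Σhalf²=0.367726
  -D: nom -49.400 → Σnom=-0.200; wc +0.317/-0.450 → slack +1.028/-1.758; half-tol=0.384, Σhalf²=0.514799
  +E: nom +19.720 → Σnom=19.520; wc +0.130/-0.120 → slack +1.158/-1.878; half-tol=0.125, Σhalf²=0.530424
  +F: nom +31.900 → Σnom=51.420; wc +0.340/-0.340 → slack +1.498/-2.218; half-tol=0.340, Σhalf²=0.646024
  -G: nom -3.740 → Σnom=47.680; wc +0.300/-0.048 → slack +1.798/-2.266; half-tol=0.174, Σhalf²=0.676300
  -H: nom -45.500 → Σnom=2.180; wc +0.480/-0.480 → slack +2.278/-2.746; half-tol=0.480, Σhalf²=0.906699
  -I: nom -1.210 → Σnom=0.970; wc +0.450/-0.450 → slack +2.728/-3.196; half-tol=0.450, Σhalf²=1.109199
Nominal = 0.970. Worst-case = [0.970 - 3.196, 0.970 + 2.728] = [-2.226, 3.698]. RSS = √1.109199 = 1.053.

nominal=0.970 wc=[-2.226,3.698] rss=1.053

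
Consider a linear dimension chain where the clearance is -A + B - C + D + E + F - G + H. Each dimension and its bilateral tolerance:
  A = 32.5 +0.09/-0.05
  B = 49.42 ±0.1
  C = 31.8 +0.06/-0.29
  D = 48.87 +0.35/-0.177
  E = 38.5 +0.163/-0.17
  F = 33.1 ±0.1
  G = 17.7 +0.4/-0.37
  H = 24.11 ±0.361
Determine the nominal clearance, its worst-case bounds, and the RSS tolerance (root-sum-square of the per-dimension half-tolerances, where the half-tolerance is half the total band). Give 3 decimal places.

Stack each dimension's contribution:
  -A: nom -32.500 → Σnom=-32.500; wc +0.050/-0.090 → slack +0.050/-0.090; half-tol=0.070, Σhalf²=0.004900
  +B: nom +49.420 → Σnom=16.920; wc +0.100/-0.100 → slack +0.150/-0.190; half-tol=0.100, Σhalf²=0.014900
  -C: nom -31.800 → Σnom=-14.880; wc +0.290/-0.060 → slack +0.440/-0.250; half-tol=0.175, Σhalf²=0.045525
  +D: nom +48.870 → Σnom=33.990; wc +0.350/-0.177 → slack +0.790/-0.427; half-tol=0.263, Σhalf²=0.114957
  +E: nom +38.500 → Σnom=72.490; wc +0.163/-0.170 → slack +0.953/-0.597; half-tol=0.167, Σhalf²=0.142679
  +F: nom +33.100 → Σnom=105.590; wc +0.100/-0.100 → slack +1.053/-0.697; half-tol=0.100, Σhalf²=0.152679
  -G: nom -17.700 → Σnom=87.890; wc +0.370/-0.400 → slack +1.423/-1.097; half-tol=0.385, Σhalf²=0.300904
  +H: nom +24.110 → Σnom=112.000; wc +0.361/-0.361 → slack +1.784/-1.458; half-tol=0.361, Σhalf²=0.431225
Nominal = 112.000. Worst-case = [112.000 - 1.458, 112.000 + 1.784] = [110.542, 113.784]. RSS = √0.431225 = 0.657.

nominal=112.000 wc=[110.542,113.784] rss=0.657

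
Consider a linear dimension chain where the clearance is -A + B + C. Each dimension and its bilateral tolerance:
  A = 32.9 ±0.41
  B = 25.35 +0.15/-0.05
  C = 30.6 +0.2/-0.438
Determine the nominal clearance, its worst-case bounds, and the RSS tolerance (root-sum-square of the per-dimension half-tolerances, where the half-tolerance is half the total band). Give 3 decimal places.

nominal=23.050 wc=[22.152,23.810] rss=0.529

Stack each dimension's contribution:
  -A: nom -32.900 → Σnom=-32.900; wc +0.410/-0.410 → slack +0.410/-0.410; half-tol=0.410, Σhalf²=0.168100
  +B: nom +25.350 → Σnom=-7.550; wc +0.150/-0.050 → slack +0.560/-0.460; half-tol=0.100, Σhalf²=0.178100
  +C: nom +30.600 → Σnom=23.050; wc +0.200/-0.438 → slack +0.760/-0.898; half-tol=0.319, Σhalf²=0.279861
Nominal = 23.050. Worst-case = [23.050 - 0.898, 23.050 + 0.760] = [22.152, 23.810]. RSS = √0.279861 = 0.529.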